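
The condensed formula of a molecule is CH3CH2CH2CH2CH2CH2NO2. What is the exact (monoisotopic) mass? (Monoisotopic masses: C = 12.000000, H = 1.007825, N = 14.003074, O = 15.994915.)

Atom tally by fragment:
  CH3 → C:1 H:3
  CH2 → C:1 H:2
  CH2 → C:1 H:2
  CH2 → C:1 H:2
  CH2 → C:1 H:2
  CH2NO2 → C:1 H:2 N:1 O:2
Element totals:
  C: 6
  H: 13
  N: 1
  O: 2
Molecular formula: C6H13NO2.
  M = 6(12.0) + 13(1.007825) + 14.003074 + 2(15.994915)
    = 72.000000 + 13.101725 + 14.003074 + 31.989830 = 131.094629

131.0946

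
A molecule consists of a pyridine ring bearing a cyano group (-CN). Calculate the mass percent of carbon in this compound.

69.22%

Atom tally by fragment:
  pyridine ring core → C:5 H:5 N:1
  (− 1 ring H displaced by substituents)
  + CN → C:1 N:1
Element totals:
  C: 6
  H: 4
  N: 2
Molecular formula: C6H4N2.
Molar mass = 104.112 g/mol.
Mass from C: 6 × 12.011 = 72.066 g/mol.
%C = 72.066 / 104.112 × 100 = 69.22%.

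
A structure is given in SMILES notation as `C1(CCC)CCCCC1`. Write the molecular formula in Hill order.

Atom tally by fragment:
  cyclohexane ring core → C:6 H:12
  (− 1 ring H displaced by substituents)
  + CH2CH2CH3 → C:3 H:7
Element totals:
  C: 9
  H: 18

C9H18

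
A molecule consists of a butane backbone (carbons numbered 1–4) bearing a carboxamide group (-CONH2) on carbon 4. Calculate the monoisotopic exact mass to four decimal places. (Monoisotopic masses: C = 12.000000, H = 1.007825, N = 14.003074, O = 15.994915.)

101.0841

Atom tally by fragment:
  CH3 → C:1 H:3
  CH2 → C:1 H:2
  CH2 → C:1 H:2
  CH2CONH2 → C:2 H:4 O:1 N:1
Element totals:
  C: 5
  H: 11
  N: 1
  O: 1
Molecular formula: C5H11NO.
  M = 5(12.0) + 11(1.007825) + 14.003074 + 15.994915
    = 60.000000 + 11.086075 + 14.003074 + 15.994915 = 101.084064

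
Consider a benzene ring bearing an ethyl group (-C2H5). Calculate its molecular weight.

106.17 g/mol

Atom tally by fragment:
  benzene ring core → C:6 H:6
  (− 1 ring H displaced by substituents)
  + C2H5 → C:2 H:5
Element totals:
  C: 8
  H: 10
Molecular formula: C8H10.
  M = 8(12.011) + 10(1.008)
    = 96.088 + 10.080 = 106.168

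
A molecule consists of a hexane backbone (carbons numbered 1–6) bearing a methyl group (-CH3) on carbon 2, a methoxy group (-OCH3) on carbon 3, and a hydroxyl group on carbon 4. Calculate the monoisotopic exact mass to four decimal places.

Atom tally by fragment:
  CH3 → C:1 H:3
  CH(CH3) → C:2 H:4
  CH(OCH3) → C:2 H:4 O:1
  CH(OH) → C:1 H:2 O:1
  CH2 → C:1 H:2
  CH3 → C:1 H:3
Element totals:
  C: 8
  H: 18
  O: 2
Molecular formula: C8H18O2.
  M = 8(12.0) + 18(1.007825) + 2(15.994915)
    = 96.000000 + 18.140850 + 31.989830 = 146.130680

146.1307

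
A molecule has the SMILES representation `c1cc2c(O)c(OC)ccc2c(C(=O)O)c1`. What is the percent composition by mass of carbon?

Atom tally by fragment:
  naphthalene ring system core → C:10 H:8
  (− 3 ring H displaced by substituents)
  + OH → O:1 H:1
  + OCH3 → C:1 H:3 O:1
  + COOH → C:1 H:1 O:2
Element totals:
  C: 12
  H: 10
  O: 4
Molecular formula: C12H10O4.
Molar mass = 218.208 g/mol.
Mass from C: 12 × 12.011 = 144.132 g/mol.
%C = 144.132 / 218.208 × 100 = 66.05%.

66.05%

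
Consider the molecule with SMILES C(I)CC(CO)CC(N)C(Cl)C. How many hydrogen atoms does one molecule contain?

Atom tally by fragment:
  ICH2 → C:1 H:2 I:1
  CH2 → C:1 H:2
  CH(CH2OH) → C:2 H:4 O:1
  CH2 → C:1 H:2
  CH(NH2) → C:1 H:3 N:1
  CH(Cl) → C:1 H:1 Cl:1
  CH3 → C:1 H:3
Element totals:
  C: 8
  H: 17
  Cl: 1
  I: 1
  N: 1
  O: 1

17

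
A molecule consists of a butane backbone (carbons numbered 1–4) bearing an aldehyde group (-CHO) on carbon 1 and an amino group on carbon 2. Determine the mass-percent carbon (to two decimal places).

59.37%

Atom tally by fragment:
  OHCCH2 → C:2 H:3 O:1
  CH(NH2) → C:1 H:3 N:1
  CH2 → C:1 H:2
  CH3 → C:1 H:3
Element totals:
  C: 5
  H: 11
  N: 1
  O: 1
Molecular formula: C5H11NO.
Molar mass = 101.149 g/mol.
Mass from C: 5 × 12.011 = 60.055 g/mol.
%C = 60.055 / 101.149 × 100 = 59.37%.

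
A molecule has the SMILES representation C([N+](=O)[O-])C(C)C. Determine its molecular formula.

Atom tally by fragment:
  O2NCH2 → C:1 H:2 N:1 O:2
  CH(CH3) → C:2 H:4
  CH3 → C:1 H:3
Element totals:
  C: 4
  H: 9
  N: 1
  O: 2

C4H9NO2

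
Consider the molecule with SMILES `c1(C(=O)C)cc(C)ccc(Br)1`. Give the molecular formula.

Atom tally by fragment:
  benzene ring core → C:6 H:6
  (− 3 ring H displaced by substituents)
  + COCH3 → C:2 H:3 O:1
  + CH3 → C:1 H:3
  + Br → Br:1
Element totals:
  C: 9
  H: 9
  Br: 1
  O: 1

C9H9BrO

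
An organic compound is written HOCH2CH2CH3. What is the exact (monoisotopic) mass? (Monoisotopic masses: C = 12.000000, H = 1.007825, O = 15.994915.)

60.0575

Element totals:
  C: 3
  H: 8
  O: 1
Molecular formula: C3H8O.
  M = 3(12.0) + 8(1.007825) + 15.994915
    = 36.000000 + 8.062600 + 15.994915 = 60.057515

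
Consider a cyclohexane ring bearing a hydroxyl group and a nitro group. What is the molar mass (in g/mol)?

Atom tally by fragment:
  cyclohexane ring core → C:6 H:12
  (− 2 ring H displaced by substituents)
  + OH → O:1 H:1
  + NO2 → N:1 O:2
Element totals:
  C: 6
  H: 11
  N: 1
  O: 3
Molecular formula: C6H11NO3.
  M = 6(12.011) + 11(1.008) + 14.007 + 3(15.999)
    = 72.066 + 11.088 + 14.007 + 47.997 = 145.158

145.16 g/mol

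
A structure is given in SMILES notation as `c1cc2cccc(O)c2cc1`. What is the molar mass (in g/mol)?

144.17 g/mol

Atom tally by fragment:
  naphthalene ring system core → C:10 H:8
  (− 1 ring H displaced by substituents)
  + OH → O:1 H:1
Element totals:
  C: 10
  H: 8
  O: 1
Molecular formula: C10H8O.
  M = 10(12.011) + 8(1.008) + 15.999
    = 120.110 + 8.064 + 15.999 = 144.173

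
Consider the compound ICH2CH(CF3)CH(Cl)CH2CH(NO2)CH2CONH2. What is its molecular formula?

Element totals:
  C: 8
  H: 11
  Cl: 1
  F: 3
  I: 1
  N: 2
  O: 3

C8H11ClF3IN2O3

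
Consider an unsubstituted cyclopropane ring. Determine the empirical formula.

Atom tally by fragment:
  cyclopropane ring core → C:3 H:6
Element totals:
  C: 3
  H: 6
Molecular formula: C3H6.
gcd of subscripts = 3; dividing each by 3:
  C: 3/3 = 1
  H: 6/3 = 2

CH2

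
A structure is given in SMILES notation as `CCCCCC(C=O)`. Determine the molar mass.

114.19 g/mol

Atom tally by fragment:
  CH3 → C:1 H:3
  CH2 → C:1 H:2
  CH2 → C:1 H:2
  CH2 → C:1 H:2
  CH2 → C:1 H:2
  CH2CHO → C:2 H:3 O:1
Element totals:
  C: 7
  H: 14
  O: 1
Molecular formula: C7H14O.
  M = 7(12.011) + 14(1.008) + 15.999
    = 84.077 + 14.112 + 15.999 = 114.188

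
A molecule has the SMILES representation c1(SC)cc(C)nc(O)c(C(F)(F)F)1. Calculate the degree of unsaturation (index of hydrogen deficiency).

Atom tally by fragment:
  pyridine ring core → C:5 H:5 N:1
  (− 4 ring H displaced by substituents)
  + SCH3 → C:1 H:3 S:1
  + CH3 → C:1 H:3
  + OH → O:1 H:1
  + CF3 → C:1 F:3
Element totals:
  C: 8
  H: 8
  F: 3
  N: 1
  O: 1
  S: 1
Molecular formula: C8H8F3NOS.
DoU = (2C + 2 + N − H − X) / 2 = (2·8 + 2 + 1 − 8 − 3) / 2 = 4.

4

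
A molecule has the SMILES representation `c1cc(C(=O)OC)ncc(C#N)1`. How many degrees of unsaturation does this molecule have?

Atom tally by fragment:
  pyridine ring core → C:5 H:5 N:1
  (− 2 ring H displaced by substituents)
  + COOCH3 → C:2 H:3 O:2
  + CN → C:1 N:1
Element totals:
  C: 8
  H: 6
  N: 2
  O: 2
Molecular formula: C8H6N2O2.
DoU = (2C + 2 + N − H − X) / 2 = (2·8 + 2 + 2 − 6 − 0) / 2 = 7.

7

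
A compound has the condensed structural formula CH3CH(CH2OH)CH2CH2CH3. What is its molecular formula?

C6H14O

Atom tally by fragment:
  CH3 → C:1 H:3
  CH(CH2OH) → C:2 H:4 O:1
  CH2 → C:1 H:2
  CH2 → C:1 H:2
  CH3 → C:1 H:3
Element totals:
  C: 6
  H: 14
  O: 1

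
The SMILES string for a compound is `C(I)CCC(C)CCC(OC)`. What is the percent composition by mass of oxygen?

Atom tally by fragment:
  ICH2 → C:1 H:2 I:1
  CH2 → C:1 H:2
  CH2 → C:1 H:2
  CH(CH3) → C:2 H:4
  CH2 → C:1 H:2
  CH2 → C:1 H:2
  CH2OCH3 → C:2 H:5 O:1
Element totals:
  C: 9
  H: 19
  I: 1
  O: 1
Molecular formula: C9H19IO.
Molar mass = 270.154 g/mol.
Mass from O: 1 × 15.999 = 15.999 g/mol.
%O = 15.999 / 270.154 × 100 = 5.92%.

5.92%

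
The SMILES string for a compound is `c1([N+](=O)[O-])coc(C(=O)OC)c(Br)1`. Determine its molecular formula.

Atom tally by fragment:
  furan ring core → C:4 H:4 O:1
  (− 3 ring H displaced by substituents)
  + NO2 → N:1 O:2
  + COOCH3 → C:2 H:3 O:2
  + Br → Br:1
Element totals:
  C: 6
  H: 4
  Br: 1
  N: 1
  O: 5

C6H4BrNO5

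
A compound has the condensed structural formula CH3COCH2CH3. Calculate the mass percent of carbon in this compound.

Atom tally by fragment:
  CH3COCH2 → C:3 H:5 O:1
  CH3 → C:1 H:3
Element totals:
  C: 4
  H: 8
  O: 1
Molecular formula: C4H8O.
Molar mass = 72.107 g/mol.
Mass from C: 4 × 12.011 = 48.044 g/mol.
%C = 48.044 / 72.107 × 100 = 66.63%.

66.63%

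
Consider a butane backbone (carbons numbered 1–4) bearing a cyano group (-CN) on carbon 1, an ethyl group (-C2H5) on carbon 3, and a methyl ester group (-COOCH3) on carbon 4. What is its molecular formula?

C9H15NO2

Atom tally by fragment:
  NCCH2 → C:2 H:2 N:1
  CH2 → C:1 H:2
  CH(C2H5) → C:3 H:6
  CH2COOCH3 → C:3 H:5 O:2
Element totals:
  C: 9
  H: 15
  N: 1
  O: 2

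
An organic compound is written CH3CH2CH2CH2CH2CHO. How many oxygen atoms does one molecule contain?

Element totals:
  C: 6
  H: 12
  O: 1

1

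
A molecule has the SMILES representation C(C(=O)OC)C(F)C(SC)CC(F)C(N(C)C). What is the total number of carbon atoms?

11

Atom tally by fragment:
  CH3OOCCH2 → C:3 H:5 O:2
  CH(F) → C:1 H:1 F:1
  CH(SCH3) → C:2 H:4 S:1
  CH2 → C:1 H:2
  CH(F) → C:1 H:1 F:1
  CH2N(CH3)2 → C:3 H:8 N:1
Element totals:
  C: 11
  H: 21
  F: 2
  N: 1
  O: 2
  S: 1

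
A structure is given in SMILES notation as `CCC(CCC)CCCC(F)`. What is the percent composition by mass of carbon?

74.94%

Atom tally by fragment:
  CH3 → C:1 H:3
  CH2 → C:1 H:2
  CH(CH2CH2CH3) → C:4 H:8
  CH2 → C:1 H:2
  CH2 → C:1 H:2
  CH2 → C:1 H:2
  CH2F → C:1 H:2 F:1
Element totals:
  C: 10
  H: 21
  F: 1
Molecular formula: C10H21F.
Molar mass = 160.276 g/mol.
Mass from C: 10 × 12.011 = 120.110 g/mol.
%C = 120.110 / 160.276 × 100 = 74.94%.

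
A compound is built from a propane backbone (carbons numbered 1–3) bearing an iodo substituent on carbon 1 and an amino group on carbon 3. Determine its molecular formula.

C3H8IN

Atom tally by fragment:
  ICH2 → C:1 H:2 I:1
  CH2 → C:1 H:2
  CH2NH2 → C:1 H:4 N:1
Element totals:
  C: 3
  H: 8
  I: 1
  N: 1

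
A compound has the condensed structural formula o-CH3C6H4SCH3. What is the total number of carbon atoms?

Atom tally by fragment:
  benzene ring core → C:6 H:6
  (− 2 ring H displaced by substituents)
  + CH3 → C:1 H:3
  + SCH3 → C:1 H:3 S:1
Element totals:
  C: 8
  H: 10
  S: 1

8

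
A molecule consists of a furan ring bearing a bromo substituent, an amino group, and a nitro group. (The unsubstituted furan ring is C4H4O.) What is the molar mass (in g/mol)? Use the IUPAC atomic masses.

Atom tally by fragment:
  furan ring core → C:4 H:4 O:1
  (− 3 ring H displaced by substituents)
  + Br → Br:1
  + NH2 → N:1 H:2
  + NO2 → N:1 O:2
Element totals:
  C: 4
  H: 3
  Br: 1
  N: 2
  O: 3
Molecular formula: C4H3BrN2O3.
  M = 4(12.011) + 3(1.008) + 79.904 + 2(14.007) + 3(15.999)
    = 48.044 + 3.024 + 79.904 + 28.014 + 47.997 = 206.983

206.98 g/mol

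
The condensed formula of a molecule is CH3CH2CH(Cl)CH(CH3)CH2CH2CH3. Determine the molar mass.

Atom tally by fragment:
  CH3 → C:1 H:3
  CH2 → C:1 H:2
  CH(Cl) → C:1 H:1 Cl:1
  CH(CH3) → C:2 H:4
  CH2 → C:1 H:2
  CH2 → C:1 H:2
  CH3 → C:1 H:3
Element totals:
  C: 8
  H: 17
  Cl: 1
Molecular formula: C8H17Cl.
  M = 8(12.011) + 17(1.008) + 35.45
    = 96.088 + 17.136 + 35.450 = 148.674

148.67 g/mol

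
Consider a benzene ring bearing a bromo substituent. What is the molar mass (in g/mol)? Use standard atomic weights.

157.01 g/mol

Atom tally by fragment:
  benzene ring core → C:6 H:6
  (− 1 ring H displaced by substituents)
  + Br → Br:1
Element totals:
  C: 6
  H: 5
  Br: 1
Molecular formula: C6H5Br.
  M = 6(12.011) + 5(1.008) + 79.904
    = 72.066 + 5.040 + 79.904 = 157.010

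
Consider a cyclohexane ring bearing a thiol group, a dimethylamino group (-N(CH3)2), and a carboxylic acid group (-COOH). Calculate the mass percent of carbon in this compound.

53.17%

Atom tally by fragment:
  cyclohexane ring core → C:6 H:12
  (− 3 ring H displaced by substituents)
  + SH → S:1 H:1
  + N(CH3)2 → N:1 C:2 H:6
  + COOH → C:1 H:1 O:2
Element totals:
  C: 9
  H: 17
  N: 1
  O: 2
  S: 1
Molecular formula: C9H17NO2S.
Molar mass = 203.300 g/mol.
Mass from C: 9 × 12.011 = 108.099 g/mol.
%C = 108.099 / 203.300 × 100 = 53.17%.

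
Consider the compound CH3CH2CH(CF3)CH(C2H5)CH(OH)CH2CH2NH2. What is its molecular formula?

Element totals:
  C: 10
  H: 20
  F: 3
  N: 1
  O: 1

C10H20F3NO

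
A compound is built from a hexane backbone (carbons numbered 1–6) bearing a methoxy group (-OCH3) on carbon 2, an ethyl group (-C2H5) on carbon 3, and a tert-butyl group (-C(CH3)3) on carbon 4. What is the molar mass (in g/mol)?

200.37 g/mol

Atom tally by fragment:
  CH3 → C:1 H:3
  CH(OCH3) → C:2 H:4 O:1
  CH(C2H5) → C:3 H:6
  CH(C(CH3)3) → C:5 H:10
  CH2 → C:1 H:2
  CH3 → C:1 H:3
Element totals:
  C: 13
  H: 28
  O: 1
Molecular formula: C13H28O.
  M = 13(12.011) + 28(1.008) + 15.999
    = 156.143 + 28.224 + 15.999 = 200.366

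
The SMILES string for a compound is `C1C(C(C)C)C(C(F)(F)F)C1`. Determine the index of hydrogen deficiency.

Atom tally by fragment:
  cyclobutane ring core → C:4 H:8
  (− 2 ring H displaced by substituents)
  + CH(CH3)2 → C:3 H:7
  + CF3 → C:1 F:3
Element totals:
  C: 8
  H: 13
  F: 3
Molecular formula: C8H13F3.
DoU = (2C + 2 + N − H − X) / 2 = (2·8 + 2 + 0 − 13 − 3) / 2 = 1.

1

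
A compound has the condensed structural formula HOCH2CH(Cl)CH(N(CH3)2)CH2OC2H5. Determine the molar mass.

Atom tally by fragment:
  HOCH2 → C:1 H:3 O:1
  CH(Cl) → C:1 H:1 Cl:1
  CH(N(CH3)2) → C:3 H:7 N:1
  CH2OC2H5 → C:3 H:7 O:1
Element totals:
  C: 8
  H: 18
  Cl: 1
  N: 1
  O: 2
Molecular formula: C8H18ClNO2.
  M = 8(12.011) + 18(1.008) + 35.45 + 14.007 + 2(15.999)
    = 96.088 + 18.144 + 35.450 + 14.007 + 31.998 = 195.687

195.69 g/mol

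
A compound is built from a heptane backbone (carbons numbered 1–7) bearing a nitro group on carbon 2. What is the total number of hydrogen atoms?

Atom tally by fragment:
  CH3 → C:1 H:3
  CH(NO2) → C:1 H:1 N:1 O:2
  CH2 → C:1 H:2
  CH2 → C:1 H:2
  CH2 → C:1 H:2
  CH2 → C:1 H:2
  CH3 → C:1 H:3
Element totals:
  C: 7
  H: 15
  N: 1
  O: 2

15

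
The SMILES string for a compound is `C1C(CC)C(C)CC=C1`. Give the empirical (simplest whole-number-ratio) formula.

Atom tally by fragment:
  cyclohexene ring core → C:6 H:10
  (− 2 ring H displaced by substituents)
  + C2H5 → C:2 H:5
  + CH3 → C:1 H:3
Element totals:
  C: 9
  H: 16
Molecular formula: C9H16.
gcd of subscripts (9, 16) = 1, so the empirical formula equals the molecular formula.

C9H16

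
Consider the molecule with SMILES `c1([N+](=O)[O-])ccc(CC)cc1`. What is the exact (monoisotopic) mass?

151.0633

Atom tally by fragment:
  benzene ring core → C:6 H:6
  (− 2 ring H displaced by substituents)
  + NO2 → N:1 O:2
  + C2H5 → C:2 H:5
Element totals:
  C: 8
  H: 9
  N: 1
  O: 2
Molecular formula: C8H9NO2.
  M = 8(12.0) + 9(1.007825) + 14.003074 + 2(15.994915)
    = 96.000000 + 9.070425 + 14.003074 + 31.989830 = 151.063329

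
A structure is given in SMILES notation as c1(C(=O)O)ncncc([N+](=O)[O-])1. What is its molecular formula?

C5H3N3O4

Atom tally by fragment:
  pyrimidine ring core → C:4 H:4 N:2
  (− 2 ring H displaced by substituents)
  + COOH → C:1 H:1 O:2
  + NO2 → N:1 O:2
Element totals:
  C: 5
  H: 3
  N: 3
  O: 4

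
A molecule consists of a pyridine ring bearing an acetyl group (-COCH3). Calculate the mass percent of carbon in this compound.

69.41%

Atom tally by fragment:
  pyridine ring core → C:5 H:5 N:1
  (− 1 ring H displaced by substituents)
  + COCH3 → C:2 H:3 O:1
Element totals:
  C: 7
  H: 7
  N: 1
  O: 1
Molecular formula: C7H7NO.
Molar mass = 121.139 g/mol.
Mass from C: 7 × 12.011 = 84.077 g/mol.
%C = 84.077 / 121.139 × 100 = 69.41%.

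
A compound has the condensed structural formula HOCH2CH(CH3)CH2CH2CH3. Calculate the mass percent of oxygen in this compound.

Element totals:
  C: 6
  H: 14
  O: 1
Molecular formula: C6H14O.
Molar mass = 102.177 g/mol.
Mass from O: 1 × 15.999 = 15.999 g/mol.
%O = 15.999 / 102.177 × 100 = 15.66%.

15.66%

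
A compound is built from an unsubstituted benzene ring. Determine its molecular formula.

C6H6

Atom tally by fragment:
  benzene ring core → C:6 H:6
Element totals:
  C: 6
  H: 6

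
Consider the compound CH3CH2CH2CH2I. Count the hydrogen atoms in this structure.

9

Atom tally by fragment:
  CH3 → C:1 H:3
  CH2 → C:1 H:2
  CH2 → C:1 H:2
  CH2I → C:1 H:2 I:1
Element totals:
  C: 4
  H: 9
  I: 1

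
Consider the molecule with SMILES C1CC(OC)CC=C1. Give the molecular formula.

Atom tally by fragment:
  cyclohexene ring core → C:6 H:10
  (− 1 ring H displaced by substituents)
  + OCH3 → C:1 H:3 O:1
Element totals:
  C: 7
  H: 12
  O: 1

C7H12O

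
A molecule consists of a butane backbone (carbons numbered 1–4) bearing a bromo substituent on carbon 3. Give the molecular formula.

C4H9Br

Atom tally by fragment:
  CH3 → C:1 H:3
  CH2 → C:1 H:2
  CH(Br) → C:1 H:1 Br:1
  CH3 → C:1 H:3
Element totals:
  C: 4
  H: 9
  Br: 1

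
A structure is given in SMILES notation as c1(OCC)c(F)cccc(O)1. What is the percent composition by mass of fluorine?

Atom tally by fragment:
  benzene ring core → C:6 H:6
  (− 3 ring H displaced by substituents)
  + OC2H5 → C:2 H:5 O:1
  + F → F:1
  + OH → O:1 H:1
Element totals:
  C: 8
  H: 9
  F: 1
  O: 2
Molecular formula: C8H9FO2.
Molar mass = 156.156 g/mol.
Mass from F: 1 × 18.998 = 18.998 g/mol.
%F = 18.998 / 156.156 × 100 = 12.17%.

12.17%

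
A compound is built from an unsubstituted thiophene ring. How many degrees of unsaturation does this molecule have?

3

Atom tally by fragment:
  thiophene ring core → C:4 H:4 S:1
Element totals:
  C: 4
  H: 4
  S: 1
Molecular formula: C4H4S.
DoU = (2C + 2 + N − H − X) / 2 = (2·4 + 2 + 0 − 4 − 0) / 2 = 3.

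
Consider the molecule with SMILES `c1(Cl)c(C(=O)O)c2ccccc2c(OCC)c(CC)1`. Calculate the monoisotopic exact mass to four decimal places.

Atom tally by fragment:
  naphthalene ring system core → C:10 H:8
  (− 4 ring H displaced by substituents)
  + Cl → Cl:1
  + COOH → C:1 H:1 O:2
  + OC2H5 → C:2 H:5 O:1
  + C2H5 → C:2 H:5
Element totals:
  C: 15
  H: 15
  Cl: 1
  O: 3
Molecular formula: C15H15ClO3.
  M = 15(12.0) + 15(1.007825) + 34.968853 + 3(15.994915)
    = 180.000000 + 15.117375 + 34.968853 + 47.984745 = 278.070973

278.0710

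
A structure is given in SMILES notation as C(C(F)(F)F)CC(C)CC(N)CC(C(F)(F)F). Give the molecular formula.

C10H17F6N

Atom tally by fragment:
  F3CCH2 → C:2 H:2 F:3
  CH2 → C:1 H:2
  CH(CH3) → C:2 H:4
  CH2 → C:1 H:2
  CH(NH2) → C:1 H:3 N:1
  CH2 → C:1 H:2
  CH2CF3 → C:2 H:2 F:3
Element totals:
  C: 10
  H: 17
  F: 6
  N: 1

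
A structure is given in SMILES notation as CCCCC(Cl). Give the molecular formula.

C5H11Cl

Atom tally by fragment:
  CH3 → C:1 H:3
  CH2 → C:1 H:2
  CH2 → C:1 H:2
  CH2 → C:1 H:2
  CH2Cl → C:1 H:2 Cl:1
Element totals:
  C: 5
  H: 11
  Cl: 1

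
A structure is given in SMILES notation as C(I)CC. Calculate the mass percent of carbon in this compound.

Atom tally by fragment:
  ICH2 → C:1 H:2 I:1
  CH2 → C:1 H:2
  CH3 → C:1 H:3
Element totals:
  C: 3
  H: 7
  I: 1
Molecular formula: C3H7I.
Molar mass = 169.993 g/mol.
Mass from C: 3 × 12.011 = 36.033 g/mol.
%C = 36.033 / 169.993 × 100 = 21.20%.

21.20%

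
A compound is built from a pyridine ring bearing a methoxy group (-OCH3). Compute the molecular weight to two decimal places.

109.13 g/mol

Atom tally by fragment:
  pyridine ring core → C:5 H:5 N:1
  (− 1 ring H displaced by substituents)
  + OCH3 → C:1 H:3 O:1
Element totals:
  C: 6
  H: 7
  N: 1
  O: 1
Molecular formula: C6H7NO.
  M = 6(12.011) + 7(1.008) + 14.007 + 15.999
    = 72.066 + 7.056 + 14.007 + 15.999 = 109.128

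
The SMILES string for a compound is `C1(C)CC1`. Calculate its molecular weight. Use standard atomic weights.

56.11 g/mol

Atom tally by fragment:
  cyclopropane ring core → C:3 H:6
  (− 1 ring H displaced by substituents)
  + CH3 → C:1 H:3
Element totals:
  C: 4
  H: 8
Molecular formula: C4H8.
  M = 4(12.011) + 8(1.008)
    = 48.044 + 8.064 = 56.108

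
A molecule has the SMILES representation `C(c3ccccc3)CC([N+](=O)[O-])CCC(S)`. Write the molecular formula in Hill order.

Atom tally by fragment:
  C6H5CH2 → C:7 H:7
  CH2 → C:1 H:2
  CH(NO2) → C:1 H:1 N:1 O:2
  CH2 → C:1 H:2
  CH2 → C:1 H:2
  CH2SH → C:1 H:3 S:1
Element totals:
  C: 12
  H: 17
  N: 1
  O: 2
  S: 1

C12H17NO2S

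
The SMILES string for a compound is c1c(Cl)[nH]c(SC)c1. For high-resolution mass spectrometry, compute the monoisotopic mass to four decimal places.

Atom tally by fragment:
  pyrrole ring core → C:4 H:5 N:1
  (− 2 ring H displaced by substituents)
  + Cl → Cl:1
  + SCH3 → C:1 H:3 S:1
Element totals:
  C: 5
  H: 6
  Cl: 1
  N: 1
  S: 1
Molecular formula: C5H6ClNS.
  M = 5(12.0) + 6(1.007825) + 34.968853 + 14.003074 + 31.972071
    = 60.000000 + 6.046950 + 34.968853 + 14.003074 + 31.972071 = 146.990948

146.9909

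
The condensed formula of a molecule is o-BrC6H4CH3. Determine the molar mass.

171.04 g/mol

Element totals:
  C: 7
  H: 7
  Br: 1
Molecular formula: C7H7Br.
  M = 7(12.011) + 7(1.008) + 79.904
    = 84.077 + 7.056 + 79.904 = 171.037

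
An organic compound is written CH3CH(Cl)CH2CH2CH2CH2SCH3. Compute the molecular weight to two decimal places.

166.71 g/mol

Atom tally by fragment:
  CH3 → C:1 H:3
  CH(Cl) → C:1 H:1 Cl:1
  CH2 → C:1 H:2
  CH2 → C:1 H:2
  CH2 → C:1 H:2
  CH2SCH3 → C:2 H:5 S:1
Element totals:
  C: 7
  H: 15
  Cl: 1
  S: 1
Molecular formula: C7H15ClS.
  M = 7(12.011) + 15(1.008) + 35.45 + 32.06
    = 84.077 + 15.120 + 35.450 + 32.060 = 166.707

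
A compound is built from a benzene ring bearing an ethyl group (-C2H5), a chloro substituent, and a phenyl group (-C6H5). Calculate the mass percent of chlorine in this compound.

16.36%

Atom tally by fragment:
  benzene ring core → C:6 H:6
  (− 3 ring H displaced by substituents)
  + C2H5 → C:2 H:5
  + Cl → Cl:1
  + C6H5 → C:6 H:5
Element totals:
  C: 14
  H: 13
  Cl: 1
Molecular formula: C14H13Cl.
Molar mass = 216.708 g/mol.
Mass from Cl: 1 × 35.45 = 35.450 g/mol.
%Cl = 35.450 / 216.708 × 100 = 16.36%.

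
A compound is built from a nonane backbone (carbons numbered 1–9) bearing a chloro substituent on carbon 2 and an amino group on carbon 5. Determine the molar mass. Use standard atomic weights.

Atom tally by fragment:
  CH3 → C:1 H:3
  CH(Cl) → C:1 H:1 Cl:1
  CH2 → C:1 H:2
  CH2 → C:1 H:2
  CH(NH2) → C:1 H:3 N:1
  CH2 → C:1 H:2
  CH2 → C:1 H:2
  CH2 → C:1 H:2
  CH3 → C:1 H:3
Element totals:
  C: 9
  H: 20
  Cl: 1
  N: 1
Molecular formula: C9H20ClN.
  M = 9(12.011) + 20(1.008) + 35.45 + 14.007
    = 108.099 + 20.160 + 35.450 + 14.007 = 177.716

177.72 g/mol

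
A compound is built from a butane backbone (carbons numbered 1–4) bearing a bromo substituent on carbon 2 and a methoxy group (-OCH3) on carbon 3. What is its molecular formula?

C5H11BrO

Atom tally by fragment:
  CH3 → C:1 H:3
  CH(Br) → C:1 H:1 Br:1
  CH(OCH3) → C:2 H:4 O:1
  CH3 → C:1 H:3
Element totals:
  C: 5
  H: 11
  Br: 1
  O: 1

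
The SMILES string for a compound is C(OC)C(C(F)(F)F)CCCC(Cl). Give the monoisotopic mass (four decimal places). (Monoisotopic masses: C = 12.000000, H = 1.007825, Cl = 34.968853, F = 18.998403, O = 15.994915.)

Atom tally by fragment:
  CH3OCH2 → C:2 H:5 O:1
  CH(CF3) → C:2 H:1 F:3
  CH2 → C:1 H:2
  CH2 → C:1 H:2
  CH2 → C:1 H:2
  CH2Cl → C:1 H:2 Cl:1
Element totals:
  C: 8
  H: 14
  Cl: 1
  F: 3
  O: 1
Molecular formula: C8H14ClF3O.
  M = 8(12.0) + 14(1.007825) + 34.968853 + 3(18.998403) + 15.994915
    = 96.000000 + 14.109550 + 34.968853 + 56.995209 + 15.994915 = 218.068527

218.0685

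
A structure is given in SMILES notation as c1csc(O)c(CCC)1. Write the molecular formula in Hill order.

Atom tally by fragment:
  thiophene ring core → C:4 H:4 S:1
  (− 2 ring H displaced by substituents)
  + OH → O:1 H:1
  + CH2CH2CH3 → C:3 H:7
Element totals:
  C: 7
  H: 10
  O: 1
  S: 1

C7H10OS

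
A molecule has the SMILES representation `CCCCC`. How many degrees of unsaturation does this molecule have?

Atom tally by fragment:
  CH3 → C:1 H:3
  CH2 → C:1 H:2
  CH2 → C:1 H:2
  CH2 → C:1 H:2
  CH3 → C:1 H:3
Element totals:
  C: 5
  H: 12
Molecular formula: C5H12.
DoU = (2C + 2 + N − H − X) / 2 = (2·5 + 2 + 0 − 12 − 0) / 2 = 0.

0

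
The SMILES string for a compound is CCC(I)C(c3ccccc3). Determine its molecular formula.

Atom tally by fragment:
  CH3 → C:1 H:3
  CH2 → C:1 H:2
  CH(I) → C:1 H:1 I:1
  CH2C6H5 → C:7 H:7
Element totals:
  C: 10
  H: 13
  I: 1

C10H13I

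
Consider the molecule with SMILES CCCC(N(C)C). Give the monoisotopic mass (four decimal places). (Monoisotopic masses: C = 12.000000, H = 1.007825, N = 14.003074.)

Atom tally by fragment:
  CH3 → C:1 H:3
  CH2 → C:1 H:2
  CH2 → C:1 H:2
  CH2N(CH3)2 → C:3 H:8 N:1
Element totals:
  C: 6
  H: 15
  N: 1
Molecular formula: C6H15N.
  M = 6(12.0) + 15(1.007825) + 14.003074
    = 72.000000 + 15.117375 + 14.003074 = 101.120449

101.1204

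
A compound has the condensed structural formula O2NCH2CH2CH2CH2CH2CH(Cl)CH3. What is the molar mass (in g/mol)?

179.64 g/mol

Element totals:
  C: 7
  H: 14
  Cl: 1
  N: 1
  O: 2
Molecular formula: C7H14ClNO2.
  M = 7(12.011) + 14(1.008) + 35.45 + 14.007 + 2(15.999)
    = 84.077 + 14.112 + 35.450 + 14.007 + 31.998 = 179.644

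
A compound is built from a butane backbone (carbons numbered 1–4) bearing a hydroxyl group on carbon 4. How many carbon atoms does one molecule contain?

4

Atom tally by fragment:
  CH3 → C:1 H:3
  CH2 → C:1 H:2
  CH2 → C:1 H:2
  CH2OH → C:1 H:3 O:1
Element totals:
  C: 4
  H: 10
  O: 1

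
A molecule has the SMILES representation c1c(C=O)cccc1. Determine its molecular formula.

C7H6O

Atom tally by fragment:
  benzene ring core → C:6 H:6
  (− 1 ring H displaced by substituents)
  + CHO → C:1 H:1 O:1
Element totals:
  C: 7
  H: 6
  O: 1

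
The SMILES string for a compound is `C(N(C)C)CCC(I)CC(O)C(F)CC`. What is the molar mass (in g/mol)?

Atom tally by fragment:
  (CH3)2NCH2 → C:3 H:8 N:1
  CH2 → C:1 H:2
  CH2 → C:1 H:2
  CH(I) → C:1 H:1 I:1
  CH2 → C:1 H:2
  CH(OH) → C:1 H:2 O:1
  CH(F) → C:1 H:1 F:1
  CH2 → C:1 H:2
  CH3 → C:1 H:3
Element totals:
  C: 11
  H: 23
  F: 1
  I: 1
  N: 1
  O: 1
Molecular formula: C11H23FINO.
  M = 11(12.011) + 23(1.008) + 18.998 + 126.904 + 14.007 + 15.999
    = 132.121 + 23.184 + 18.998 + 126.904 + 14.007 + 15.999 = 331.213

331.21 g/mol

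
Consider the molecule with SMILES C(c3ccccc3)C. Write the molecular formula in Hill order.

Atom tally by fragment:
  C6H5CH2 → C:7 H:7
  CH3 → C:1 H:3
Element totals:
  C: 8
  H: 10

C8H10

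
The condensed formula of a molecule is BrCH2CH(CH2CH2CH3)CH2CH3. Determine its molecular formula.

Atom tally by fragment:
  BrCH2 → C:1 H:2 Br:1
  CH(CH2CH2CH3) → C:4 H:8
  CH2 → C:1 H:2
  CH3 → C:1 H:3
Element totals:
  C: 7
  H: 15
  Br: 1

C7H15Br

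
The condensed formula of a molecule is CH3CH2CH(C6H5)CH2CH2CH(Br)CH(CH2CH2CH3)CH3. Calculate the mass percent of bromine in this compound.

25.67%

Atom tally by fragment:
  CH3 → C:1 H:3
  CH2 → C:1 H:2
  CH(C6H5) → C:7 H:6
  CH2 → C:1 H:2
  CH2 → C:1 H:2
  CH(Br) → C:1 H:1 Br:1
  CH(CH2CH2CH3) → C:4 H:8
  CH3 → C:1 H:3
Element totals:
  C: 17
  H: 27
  Br: 1
Molecular formula: C17H27Br.
Molar mass = 311.307 g/mol.
Mass from Br: 1 × 79.904 = 79.904 g/mol.
%Br = 79.904 / 311.307 × 100 = 25.67%.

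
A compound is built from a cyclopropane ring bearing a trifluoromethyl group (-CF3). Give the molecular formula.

C4H5F3

Atom tally by fragment:
  cyclopropane ring core → C:3 H:6
  (− 1 ring H displaced by substituents)
  + CF3 → C:1 F:3
Element totals:
  C: 4
  H: 5
  F: 3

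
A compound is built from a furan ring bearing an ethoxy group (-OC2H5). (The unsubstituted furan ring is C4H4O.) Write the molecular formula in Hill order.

C6H8O2

Atom tally by fragment:
  furan ring core → C:4 H:4 O:1
  (− 1 ring H displaced by substituents)
  + OC2H5 → C:2 H:5 O:1
Element totals:
  C: 6
  H: 8
  O: 2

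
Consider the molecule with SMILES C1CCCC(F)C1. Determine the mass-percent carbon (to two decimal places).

Atom tally by fragment:
  cyclohexane ring core → C:6 H:12
  (− 1 ring H displaced by substituents)
  + F → F:1
Element totals:
  C: 6
  H: 11
  F: 1
Molecular formula: C6H11F.
Molar mass = 102.152 g/mol.
Mass from C: 6 × 12.011 = 72.066 g/mol.
%C = 72.066 / 102.152 × 100 = 70.55%.

70.55%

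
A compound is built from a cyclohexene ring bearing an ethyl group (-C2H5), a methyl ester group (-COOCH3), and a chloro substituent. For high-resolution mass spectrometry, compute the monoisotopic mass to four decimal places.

202.0761

Atom tally by fragment:
  cyclohexene ring core → C:6 H:10
  (− 3 ring H displaced by substituents)
  + C2H5 → C:2 H:5
  + COOCH3 → C:2 H:3 O:2
  + Cl → Cl:1
Element totals:
  C: 10
  H: 15
  Cl: 1
  O: 2
Molecular formula: C10H15ClO2.
  M = 10(12.0) + 15(1.007825) + 34.968853 + 2(15.994915)
    = 120.000000 + 15.117375 + 34.968853 + 31.989830 = 202.076058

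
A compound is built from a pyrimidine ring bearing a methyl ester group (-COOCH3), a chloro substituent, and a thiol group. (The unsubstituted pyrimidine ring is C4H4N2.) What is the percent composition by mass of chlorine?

17.32%

Atom tally by fragment:
  pyrimidine ring core → C:4 H:4 N:2
  (− 3 ring H displaced by substituents)
  + COOCH3 → C:2 H:3 O:2
  + Cl → Cl:1
  + SH → S:1 H:1
Element totals:
  C: 6
  H: 5
  Cl: 1
  N: 2
  O: 2
  S: 1
Molecular formula: C6H5ClN2O2S.
Molar mass = 204.628 g/mol.
Mass from Cl: 1 × 35.45 = 35.450 g/mol.
%Cl = 35.450 / 204.628 × 100 = 17.32%.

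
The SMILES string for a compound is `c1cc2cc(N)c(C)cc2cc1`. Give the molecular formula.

Atom tally by fragment:
  naphthalene ring system core → C:10 H:8
  (− 2 ring H displaced by substituents)
  + NH2 → N:1 H:2
  + CH3 → C:1 H:3
Element totals:
  C: 11
  H: 11
  N: 1

C11H11N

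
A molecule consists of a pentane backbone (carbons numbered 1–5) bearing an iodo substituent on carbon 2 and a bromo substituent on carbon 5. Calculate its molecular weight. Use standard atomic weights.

276.94 g/mol

Atom tally by fragment:
  CH3 → C:1 H:3
  CH(I) → C:1 H:1 I:1
  CH2 → C:1 H:2
  CH2 → C:1 H:2
  CH2Br → C:1 H:2 Br:1
Element totals:
  C: 5
  H: 10
  Br: 1
  I: 1
Molecular formula: C5H10BrI.
  M = 5(12.011) + 10(1.008) + 79.904 + 126.904
    = 60.055 + 10.080 + 79.904 + 126.904 = 276.943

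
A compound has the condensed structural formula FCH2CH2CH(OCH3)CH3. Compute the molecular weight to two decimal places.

Element totals:
  C: 5
  H: 11
  F: 1
  O: 1
Molecular formula: C5H11FO.
  M = 5(12.011) + 11(1.008) + 18.998 + 15.999
    = 60.055 + 11.088 + 18.998 + 15.999 = 106.140

106.14 g/mol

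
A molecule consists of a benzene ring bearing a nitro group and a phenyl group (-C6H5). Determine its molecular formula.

C12H9NO2

Atom tally by fragment:
  benzene ring core → C:6 H:6
  (− 2 ring H displaced by substituents)
  + NO2 → N:1 O:2
  + C6H5 → C:6 H:5
Element totals:
  C: 12
  H: 9
  N: 1
  O: 2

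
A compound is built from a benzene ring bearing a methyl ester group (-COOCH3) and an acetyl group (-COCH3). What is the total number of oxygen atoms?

3

Atom tally by fragment:
  benzene ring core → C:6 H:6
  (− 2 ring H displaced by substituents)
  + COOCH3 → C:2 H:3 O:2
  + COCH3 → C:2 H:3 O:1
Element totals:
  C: 10
  H: 10
  O: 3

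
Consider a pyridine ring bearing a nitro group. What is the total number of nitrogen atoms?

Atom tally by fragment:
  pyridine ring core → C:5 H:5 N:1
  (− 1 ring H displaced by substituents)
  + NO2 → N:1 O:2
Element totals:
  C: 5
  H: 4
  N: 2
  O: 2

2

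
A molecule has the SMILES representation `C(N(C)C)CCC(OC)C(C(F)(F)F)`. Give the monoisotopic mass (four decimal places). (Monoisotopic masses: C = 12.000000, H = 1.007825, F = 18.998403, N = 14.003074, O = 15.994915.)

Atom tally by fragment:
  (CH3)2NCH2 → C:3 H:8 N:1
  CH2 → C:1 H:2
  CH2 → C:1 H:2
  CH(OCH3) → C:2 H:4 O:1
  CH2CF3 → C:2 H:2 F:3
Element totals:
  C: 9
  H: 18
  F: 3
  N: 1
  O: 1
Molecular formula: C9H18F3NO.
  M = 9(12.0) + 18(1.007825) + 3(18.998403) + 14.003074 + 15.994915
    = 108.000000 + 18.140850 + 56.995209 + 14.003074 + 15.994915 = 213.134048

213.1340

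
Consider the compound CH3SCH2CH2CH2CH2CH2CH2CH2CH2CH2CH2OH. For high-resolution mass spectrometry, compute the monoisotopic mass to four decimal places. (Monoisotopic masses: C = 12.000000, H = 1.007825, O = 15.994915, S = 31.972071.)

204.1548

Atom tally by fragment:
  CH3SCH2 → C:2 H:5 S:1
  CH2 → C:1 H:2
  CH2 → C:1 H:2
  CH2 → C:1 H:2
  CH2 → C:1 H:2
  CH2 → C:1 H:2
  CH2 → C:1 H:2
  CH2 → C:1 H:2
  CH2CH2OH → C:2 H:5 O:1
Element totals:
  C: 11
  H: 24
  O: 1
  S: 1
Molecular formula: C11H24OS.
  M = 11(12.0) + 24(1.007825) + 15.994915 + 31.972071
    = 132.000000 + 24.187800 + 15.994915 + 31.972071 = 204.154786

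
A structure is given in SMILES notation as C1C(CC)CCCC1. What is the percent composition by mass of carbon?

Atom tally by fragment:
  cyclohexane ring core → C:6 H:12
  (− 1 ring H displaced by substituents)
  + C2H5 → C:2 H:5
Element totals:
  C: 8
  H: 16
Molecular formula: C8H16.
Molar mass = 112.216 g/mol.
Mass from C: 8 × 12.011 = 96.088 g/mol.
%C = 96.088 / 112.216 × 100 = 85.63%.

85.63%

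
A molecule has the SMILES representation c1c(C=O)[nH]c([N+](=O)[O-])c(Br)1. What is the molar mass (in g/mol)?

218.99 g/mol

Atom tally by fragment:
  pyrrole ring core → C:4 H:5 N:1
  (− 3 ring H displaced by substituents)
  + CHO → C:1 H:1 O:1
  + NO2 → N:1 O:2
  + Br → Br:1
Element totals:
  C: 5
  H: 3
  Br: 1
  N: 2
  O: 3
Molecular formula: C5H3BrN2O3.
  M = 5(12.011) + 3(1.008) + 79.904 + 2(14.007) + 3(15.999)
    = 60.055 + 3.024 + 79.904 + 28.014 + 47.997 = 218.994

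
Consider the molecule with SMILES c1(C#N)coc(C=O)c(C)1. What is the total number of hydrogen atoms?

Atom tally by fragment:
  furan ring core → C:4 H:4 O:1
  (− 3 ring H displaced by substituents)
  + CN → C:1 N:1
  + CHO → C:1 H:1 O:1
  + CH3 → C:1 H:3
Element totals:
  C: 7
  H: 5
  N: 1
  O: 2

5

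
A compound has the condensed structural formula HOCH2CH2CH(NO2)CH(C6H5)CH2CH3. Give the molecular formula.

Atom tally by fragment:
  HOCH2CH2 → C:2 H:5 O:1
  CH(NO2) → C:1 H:1 N:1 O:2
  CH(C6H5) → C:7 H:6
  CH2 → C:1 H:2
  CH3 → C:1 H:3
Element totals:
  C: 12
  H: 17
  N: 1
  O: 3

C12H17NO3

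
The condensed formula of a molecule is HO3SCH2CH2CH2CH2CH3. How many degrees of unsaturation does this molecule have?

Element totals:
  C: 5
  H: 12
  O: 3
  S: 1
Molecular formula: C5H12O3S.
DoU = (2C + 2 + N − H − X) / 2 = (2·5 + 2 + 0 − 12 − 0) / 2 = 0.

0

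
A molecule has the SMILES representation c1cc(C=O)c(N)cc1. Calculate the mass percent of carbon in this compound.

69.41%

Atom tally by fragment:
  benzene ring core → C:6 H:6
  (− 2 ring H displaced by substituents)
  + CHO → C:1 H:1 O:1
  + NH2 → N:1 H:2
Element totals:
  C: 7
  H: 7
  N: 1
  O: 1
Molecular formula: C7H7NO.
Molar mass = 121.139 g/mol.
Mass from C: 7 × 12.011 = 84.077 g/mol.
%C = 84.077 / 121.139 × 100 = 69.41%.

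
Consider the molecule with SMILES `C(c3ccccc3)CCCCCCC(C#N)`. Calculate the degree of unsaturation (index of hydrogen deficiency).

Atom tally by fragment:
  C6H5CH2 → C:7 H:7
  CH2 → C:1 H:2
  CH2 → C:1 H:2
  CH2 → C:1 H:2
  CH2 → C:1 H:2
  CH2 → C:1 H:2
  CH2 → C:1 H:2
  CH2CN → C:2 H:2 N:1
Element totals:
  C: 15
  H: 21
  N: 1
Molecular formula: C15H21N.
DoU = (2C + 2 + N − H − X) / 2 = (2·15 + 2 + 1 − 21 − 0) / 2 = 6.

6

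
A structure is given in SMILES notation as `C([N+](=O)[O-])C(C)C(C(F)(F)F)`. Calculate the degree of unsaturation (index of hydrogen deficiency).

Atom tally by fragment:
  O2NCH2 → C:1 H:2 N:1 O:2
  CH(CH3) → C:2 H:4
  CH2CF3 → C:2 H:2 F:3
Element totals:
  C: 5
  H: 8
  F: 3
  N: 1
  O: 2
Molecular formula: C5H8F3NO2.
DoU = (2C + 2 + N − H − X) / 2 = (2·5 + 2 + 1 − 8 − 3) / 2 = 1.

1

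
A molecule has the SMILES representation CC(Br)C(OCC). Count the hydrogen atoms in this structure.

11

Atom tally by fragment:
  CH3 → C:1 H:3
  CH(Br) → C:1 H:1 Br:1
  CH2OC2H5 → C:3 H:7 O:1
Element totals:
  C: 5
  H: 11
  Br: 1
  O: 1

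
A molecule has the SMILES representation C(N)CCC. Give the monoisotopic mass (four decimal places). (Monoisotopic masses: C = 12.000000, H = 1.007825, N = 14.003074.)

Atom tally by fragment:
  H2NCH2 → C:1 H:4 N:1
  CH2 → C:1 H:2
  CH2 → C:1 H:2
  CH3 → C:1 H:3
Element totals:
  C: 4
  H: 11
  N: 1
Molecular formula: C4H11N.
  M = 4(12.0) + 11(1.007825) + 14.003074
    = 48.000000 + 11.086075 + 14.003074 = 73.089149

73.0891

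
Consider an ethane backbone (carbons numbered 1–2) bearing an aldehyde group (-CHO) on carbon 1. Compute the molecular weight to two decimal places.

58.08 g/mol

Atom tally by fragment:
  OHCCH2 → C:2 H:3 O:1
  CH3 → C:1 H:3
Element totals:
  C: 3
  H: 6
  O: 1
Molecular formula: C3H6O.
  M = 3(12.011) + 6(1.008) + 15.999
    = 36.033 + 6.048 + 15.999 = 58.080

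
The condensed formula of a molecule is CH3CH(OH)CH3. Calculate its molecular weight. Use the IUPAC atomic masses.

Element totals:
  C: 3
  H: 8
  O: 1
Molecular formula: C3H8O.
  M = 3(12.011) + 8(1.008) + 15.999
    = 36.033 + 8.064 + 15.999 = 60.096

60.10 g/mol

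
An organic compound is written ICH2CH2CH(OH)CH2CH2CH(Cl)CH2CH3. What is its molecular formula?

C8H16ClIO

Element totals:
  C: 8
  H: 16
  Cl: 1
  I: 1
  O: 1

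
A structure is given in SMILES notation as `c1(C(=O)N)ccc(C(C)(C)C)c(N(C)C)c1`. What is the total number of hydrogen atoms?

20

Atom tally by fragment:
  benzene ring core → C:6 H:6
  (− 3 ring H displaced by substituents)
  + CONH2 → C:1 H:2 O:1 N:1
  + C(CH3)3 → C:4 H:9
  + N(CH3)2 → N:1 C:2 H:6
Element totals:
  C: 13
  H: 20
  N: 2
  O: 1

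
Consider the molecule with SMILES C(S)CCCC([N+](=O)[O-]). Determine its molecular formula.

Atom tally by fragment:
  HSCH2 → C:1 H:3 S:1
  CH2 → C:1 H:2
  CH2 → C:1 H:2
  CH2 → C:1 H:2
  CH2NO2 → C:1 H:2 N:1 O:2
Element totals:
  C: 5
  H: 11
  N: 1
  O: 2
  S: 1

C5H11NO2S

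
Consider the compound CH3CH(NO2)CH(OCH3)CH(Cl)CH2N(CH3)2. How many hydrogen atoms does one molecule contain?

Element totals:
  C: 8
  H: 17
  Cl: 1
  N: 2
  O: 3

17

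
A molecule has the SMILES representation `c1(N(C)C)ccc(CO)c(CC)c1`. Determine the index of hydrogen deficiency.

4

Atom tally by fragment:
  benzene ring core → C:6 H:6
  (− 3 ring H displaced by substituents)
  + N(CH3)2 → N:1 C:2 H:6
  + CH2OH → C:1 H:3 O:1
  + C2H5 → C:2 H:5
Element totals:
  C: 11
  H: 17
  N: 1
  O: 1
Molecular formula: C11H17NO.
DoU = (2C + 2 + N − H − X) / 2 = (2·11 + 2 + 1 − 17 − 0) / 2 = 4.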